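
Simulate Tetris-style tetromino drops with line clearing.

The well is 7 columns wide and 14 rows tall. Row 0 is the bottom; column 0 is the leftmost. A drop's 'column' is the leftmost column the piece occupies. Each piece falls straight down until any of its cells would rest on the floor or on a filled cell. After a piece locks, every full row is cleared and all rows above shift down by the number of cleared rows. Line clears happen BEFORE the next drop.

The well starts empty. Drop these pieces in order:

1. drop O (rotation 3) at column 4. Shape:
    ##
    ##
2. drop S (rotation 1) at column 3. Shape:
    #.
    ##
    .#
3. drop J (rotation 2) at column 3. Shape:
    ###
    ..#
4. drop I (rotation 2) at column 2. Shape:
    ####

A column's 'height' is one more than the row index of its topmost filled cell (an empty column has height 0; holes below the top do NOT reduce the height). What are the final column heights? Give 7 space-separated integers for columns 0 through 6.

Answer: 0 0 7 7 7 7 0

Derivation:
Drop 1: O rot3 at col 4 lands with bottom-row=0; cleared 0 line(s) (total 0); column heights now [0 0 0 0 2 2 0], max=2
Drop 2: S rot1 at col 3 lands with bottom-row=2; cleared 0 line(s) (total 0); column heights now [0 0 0 5 4 2 0], max=5
Drop 3: J rot2 at col 3 lands with bottom-row=4; cleared 0 line(s) (total 0); column heights now [0 0 0 6 6 6 0], max=6
Drop 4: I rot2 at col 2 lands with bottom-row=6; cleared 0 line(s) (total 0); column heights now [0 0 7 7 7 7 0], max=7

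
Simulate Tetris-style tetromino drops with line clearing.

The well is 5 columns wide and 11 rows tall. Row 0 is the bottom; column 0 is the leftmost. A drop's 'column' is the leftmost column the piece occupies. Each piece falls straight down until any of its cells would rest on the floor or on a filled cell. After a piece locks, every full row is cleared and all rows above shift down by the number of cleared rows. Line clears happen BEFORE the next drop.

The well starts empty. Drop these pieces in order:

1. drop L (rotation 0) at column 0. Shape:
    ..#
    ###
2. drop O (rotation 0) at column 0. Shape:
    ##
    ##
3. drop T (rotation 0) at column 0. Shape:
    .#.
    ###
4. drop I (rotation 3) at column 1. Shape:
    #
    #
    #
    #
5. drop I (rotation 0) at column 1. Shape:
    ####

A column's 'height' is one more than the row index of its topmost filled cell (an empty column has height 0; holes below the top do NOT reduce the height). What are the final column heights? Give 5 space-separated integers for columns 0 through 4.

Drop 1: L rot0 at col 0 lands with bottom-row=0; cleared 0 line(s) (total 0); column heights now [1 1 2 0 0], max=2
Drop 2: O rot0 at col 0 lands with bottom-row=1; cleared 0 line(s) (total 0); column heights now [3 3 2 0 0], max=3
Drop 3: T rot0 at col 0 lands with bottom-row=3; cleared 0 line(s) (total 0); column heights now [4 5 4 0 0], max=5
Drop 4: I rot3 at col 1 lands with bottom-row=5; cleared 0 line(s) (total 0); column heights now [4 9 4 0 0], max=9
Drop 5: I rot0 at col 1 lands with bottom-row=9; cleared 0 line(s) (total 0); column heights now [4 10 10 10 10], max=10

Answer: 4 10 10 10 10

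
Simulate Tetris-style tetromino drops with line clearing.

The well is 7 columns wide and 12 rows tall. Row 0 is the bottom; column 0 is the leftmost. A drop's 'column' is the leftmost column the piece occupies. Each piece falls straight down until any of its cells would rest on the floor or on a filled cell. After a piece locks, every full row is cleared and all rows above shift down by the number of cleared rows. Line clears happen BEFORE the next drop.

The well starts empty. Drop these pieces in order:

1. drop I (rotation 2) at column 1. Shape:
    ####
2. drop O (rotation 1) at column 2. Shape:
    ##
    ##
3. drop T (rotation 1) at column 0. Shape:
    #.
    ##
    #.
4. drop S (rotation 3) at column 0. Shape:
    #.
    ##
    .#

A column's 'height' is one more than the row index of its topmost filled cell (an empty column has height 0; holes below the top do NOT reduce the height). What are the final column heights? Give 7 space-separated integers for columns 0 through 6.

Drop 1: I rot2 at col 1 lands with bottom-row=0; cleared 0 line(s) (total 0); column heights now [0 1 1 1 1 0 0], max=1
Drop 2: O rot1 at col 2 lands with bottom-row=1; cleared 0 line(s) (total 0); column heights now [0 1 3 3 1 0 0], max=3
Drop 3: T rot1 at col 0 lands with bottom-row=0; cleared 0 line(s) (total 0); column heights now [3 2 3 3 1 0 0], max=3
Drop 4: S rot3 at col 0 lands with bottom-row=2; cleared 0 line(s) (total 0); column heights now [5 4 3 3 1 0 0], max=5

Answer: 5 4 3 3 1 0 0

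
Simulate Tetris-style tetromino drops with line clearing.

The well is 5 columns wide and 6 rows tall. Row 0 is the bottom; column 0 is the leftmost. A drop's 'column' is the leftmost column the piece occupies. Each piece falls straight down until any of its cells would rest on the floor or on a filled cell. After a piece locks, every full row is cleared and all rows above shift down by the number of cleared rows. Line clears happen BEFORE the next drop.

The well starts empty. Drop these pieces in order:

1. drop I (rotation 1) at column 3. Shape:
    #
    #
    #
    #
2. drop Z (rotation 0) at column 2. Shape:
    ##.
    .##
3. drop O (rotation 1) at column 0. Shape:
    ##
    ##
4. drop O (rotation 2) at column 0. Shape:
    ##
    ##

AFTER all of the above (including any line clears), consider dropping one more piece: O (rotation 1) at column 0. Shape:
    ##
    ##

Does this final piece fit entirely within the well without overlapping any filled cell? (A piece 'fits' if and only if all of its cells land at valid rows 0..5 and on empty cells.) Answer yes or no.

Answer: yes

Derivation:
Drop 1: I rot1 at col 3 lands with bottom-row=0; cleared 0 line(s) (total 0); column heights now [0 0 0 4 0], max=4
Drop 2: Z rot0 at col 2 lands with bottom-row=4; cleared 0 line(s) (total 0); column heights now [0 0 6 6 5], max=6
Drop 3: O rot1 at col 0 lands with bottom-row=0; cleared 0 line(s) (total 0); column heights now [2 2 6 6 5], max=6
Drop 4: O rot2 at col 0 lands with bottom-row=2; cleared 0 line(s) (total 0); column heights now [4 4 6 6 5], max=6
Test piece O rot1 at col 0 (width 2): heights before test = [4 4 6 6 5]; fits = True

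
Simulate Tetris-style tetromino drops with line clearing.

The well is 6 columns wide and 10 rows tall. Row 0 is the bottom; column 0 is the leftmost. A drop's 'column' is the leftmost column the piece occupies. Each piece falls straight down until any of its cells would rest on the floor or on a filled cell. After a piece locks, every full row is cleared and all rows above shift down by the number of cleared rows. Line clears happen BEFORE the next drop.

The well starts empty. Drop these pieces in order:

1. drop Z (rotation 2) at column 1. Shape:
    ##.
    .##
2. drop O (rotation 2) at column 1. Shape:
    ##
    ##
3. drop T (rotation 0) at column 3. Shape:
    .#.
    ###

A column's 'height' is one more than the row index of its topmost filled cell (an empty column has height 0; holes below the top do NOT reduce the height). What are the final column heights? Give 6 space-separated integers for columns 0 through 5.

Drop 1: Z rot2 at col 1 lands with bottom-row=0; cleared 0 line(s) (total 0); column heights now [0 2 2 1 0 0], max=2
Drop 2: O rot2 at col 1 lands with bottom-row=2; cleared 0 line(s) (total 0); column heights now [0 4 4 1 0 0], max=4
Drop 3: T rot0 at col 3 lands with bottom-row=1; cleared 0 line(s) (total 0); column heights now [0 4 4 2 3 2], max=4

Answer: 0 4 4 2 3 2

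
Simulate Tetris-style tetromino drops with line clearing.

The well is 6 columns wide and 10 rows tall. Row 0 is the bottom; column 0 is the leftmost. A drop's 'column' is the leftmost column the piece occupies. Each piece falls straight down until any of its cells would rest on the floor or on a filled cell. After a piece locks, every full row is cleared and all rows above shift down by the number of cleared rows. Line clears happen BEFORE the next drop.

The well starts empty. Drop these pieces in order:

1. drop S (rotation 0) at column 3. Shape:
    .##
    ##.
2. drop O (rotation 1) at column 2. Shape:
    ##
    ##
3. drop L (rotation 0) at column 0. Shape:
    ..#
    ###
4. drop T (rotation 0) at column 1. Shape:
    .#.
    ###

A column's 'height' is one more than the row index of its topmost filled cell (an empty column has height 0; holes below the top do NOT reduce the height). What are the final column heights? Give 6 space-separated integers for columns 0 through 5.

Answer: 4 6 7 6 2 2

Derivation:
Drop 1: S rot0 at col 3 lands with bottom-row=0; cleared 0 line(s) (total 0); column heights now [0 0 0 1 2 2], max=2
Drop 2: O rot1 at col 2 lands with bottom-row=1; cleared 0 line(s) (total 0); column heights now [0 0 3 3 2 2], max=3
Drop 3: L rot0 at col 0 lands with bottom-row=3; cleared 0 line(s) (total 0); column heights now [4 4 5 3 2 2], max=5
Drop 4: T rot0 at col 1 lands with bottom-row=5; cleared 0 line(s) (total 0); column heights now [4 6 7 6 2 2], max=7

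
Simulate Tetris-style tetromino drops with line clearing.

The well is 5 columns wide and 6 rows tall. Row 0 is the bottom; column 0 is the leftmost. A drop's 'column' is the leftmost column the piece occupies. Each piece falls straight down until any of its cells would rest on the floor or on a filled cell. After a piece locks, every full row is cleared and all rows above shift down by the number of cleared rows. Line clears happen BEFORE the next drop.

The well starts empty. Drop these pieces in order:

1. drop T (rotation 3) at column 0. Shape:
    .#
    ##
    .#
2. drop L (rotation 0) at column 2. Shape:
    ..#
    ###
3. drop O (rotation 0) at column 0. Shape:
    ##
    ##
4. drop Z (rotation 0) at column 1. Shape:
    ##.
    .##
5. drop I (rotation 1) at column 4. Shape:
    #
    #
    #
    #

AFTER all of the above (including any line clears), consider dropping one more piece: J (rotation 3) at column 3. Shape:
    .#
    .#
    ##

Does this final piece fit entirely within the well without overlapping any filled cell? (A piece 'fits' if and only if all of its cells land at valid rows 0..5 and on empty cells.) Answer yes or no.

Answer: no

Derivation:
Drop 1: T rot3 at col 0 lands with bottom-row=0; cleared 0 line(s) (total 0); column heights now [2 3 0 0 0], max=3
Drop 2: L rot0 at col 2 lands with bottom-row=0; cleared 0 line(s) (total 0); column heights now [2 3 1 1 2], max=3
Drop 3: O rot0 at col 0 lands with bottom-row=3; cleared 0 line(s) (total 0); column heights now [5 5 1 1 2], max=5
Drop 4: Z rot0 at col 1 lands with bottom-row=4; cleared 0 line(s) (total 0); column heights now [5 6 6 5 2], max=6
Drop 5: I rot1 at col 4 lands with bottom-row=2; cleared 1 line(s) (total 1); column heights now [4 5 5 1 5], max=5
Test piece J rot3 at col 3 (width 2): heights before test = [4 5 5 1 5]; fits = False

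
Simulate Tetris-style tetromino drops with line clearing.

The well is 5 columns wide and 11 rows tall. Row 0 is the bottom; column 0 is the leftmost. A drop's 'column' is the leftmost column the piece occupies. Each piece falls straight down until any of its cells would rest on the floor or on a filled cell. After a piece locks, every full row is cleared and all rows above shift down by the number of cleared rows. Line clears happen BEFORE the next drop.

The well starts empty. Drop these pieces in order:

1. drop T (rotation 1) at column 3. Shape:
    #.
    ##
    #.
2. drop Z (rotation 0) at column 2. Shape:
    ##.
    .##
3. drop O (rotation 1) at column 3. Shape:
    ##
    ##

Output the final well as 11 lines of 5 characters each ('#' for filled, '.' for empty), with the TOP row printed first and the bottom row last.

Answer: .....
.....
.....
.....
...##
...##
..##.
...##
...#.
...##
...#.

Derivation:
Drop 1: T rot1 at col 3 lands with bottom-row=0; cleared 0 line(s) (total 0); column heights now [0 0 0 3 2], max=3
Drop 2: Z rot0 at col 2 lands with bottom-row=3; cleared 0 line(s) (total 0); column heights now [0 0 5 5 4], max=5
Drop 3: O rot1 at col 3 lands with bottom-row=5; cleared 0 line(s) (total 0); column heights now [0 0 5 7 7], max=7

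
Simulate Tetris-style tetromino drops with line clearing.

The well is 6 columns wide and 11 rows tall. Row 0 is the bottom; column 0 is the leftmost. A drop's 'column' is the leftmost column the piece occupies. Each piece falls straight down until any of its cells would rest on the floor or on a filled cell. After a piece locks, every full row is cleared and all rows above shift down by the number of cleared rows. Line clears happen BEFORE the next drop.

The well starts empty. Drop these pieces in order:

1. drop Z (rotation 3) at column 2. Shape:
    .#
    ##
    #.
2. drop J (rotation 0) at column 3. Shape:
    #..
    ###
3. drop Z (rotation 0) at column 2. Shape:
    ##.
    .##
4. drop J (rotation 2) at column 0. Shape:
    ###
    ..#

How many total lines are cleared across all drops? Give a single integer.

Drop 1: Z rot3 at col 2 lands with bottom-row=0; cleared 0 line(s) (total 0); column heights now [0 0 2 3 0 0], max=3
Drop 2: J rot0 at col 3 lands with bottom-row=3; cleared 0 line(s) (total 0); column heights now [0 0 2 5 4 4], max=5
Drop 3: Z rot0 at col 2 lands with bottom-row=5; cleared 0 line(s) (total 0); column heights now [0 0 7 7 6 4], max=7
Drop 4: J rot2 at col 0 lands with bottom-row=7; cleared 0 line(s) (total 0); column heights now [9 9 9 7 6 4], max=9

Answer: 0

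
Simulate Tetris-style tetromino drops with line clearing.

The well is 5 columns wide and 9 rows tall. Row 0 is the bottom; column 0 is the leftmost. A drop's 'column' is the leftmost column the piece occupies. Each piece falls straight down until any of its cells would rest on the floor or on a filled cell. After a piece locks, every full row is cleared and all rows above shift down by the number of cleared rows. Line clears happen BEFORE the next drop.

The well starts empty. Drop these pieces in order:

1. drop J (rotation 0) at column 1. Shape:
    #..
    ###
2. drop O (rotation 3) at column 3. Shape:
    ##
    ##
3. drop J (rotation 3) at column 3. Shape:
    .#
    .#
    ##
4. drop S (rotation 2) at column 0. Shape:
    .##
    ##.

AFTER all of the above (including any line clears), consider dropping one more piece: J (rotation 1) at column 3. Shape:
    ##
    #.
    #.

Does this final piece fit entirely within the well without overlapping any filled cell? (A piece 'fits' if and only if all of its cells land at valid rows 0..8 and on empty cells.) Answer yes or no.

Drop 1: J rot0 at col 1 lands with bottom-row=0; cleared 0 line(s) (total 0); column heights now [0 2 1 1 0], max=2
Drop 2: O rot3 at col 3 lands with bottom-row=1; cleared 0 line(s) (total 0); column heights now [0 2 1 3 3], max=3
Drop 3: J rot3 at col 3 lands with bottom-row=3; cleared 0 line(s) (total 0); column heights now [0 2 1 4 6], max=6
Drop 4: S rot2 at col 0 lands with bottom-row=2; cleared 0 line(s) (total 0); column heights now [3 4 4 4 6], max=6
Test piece J rot1 at col 3 (width 2): heights before test = [3 4 4 4 6]; fits = True

Answer: yes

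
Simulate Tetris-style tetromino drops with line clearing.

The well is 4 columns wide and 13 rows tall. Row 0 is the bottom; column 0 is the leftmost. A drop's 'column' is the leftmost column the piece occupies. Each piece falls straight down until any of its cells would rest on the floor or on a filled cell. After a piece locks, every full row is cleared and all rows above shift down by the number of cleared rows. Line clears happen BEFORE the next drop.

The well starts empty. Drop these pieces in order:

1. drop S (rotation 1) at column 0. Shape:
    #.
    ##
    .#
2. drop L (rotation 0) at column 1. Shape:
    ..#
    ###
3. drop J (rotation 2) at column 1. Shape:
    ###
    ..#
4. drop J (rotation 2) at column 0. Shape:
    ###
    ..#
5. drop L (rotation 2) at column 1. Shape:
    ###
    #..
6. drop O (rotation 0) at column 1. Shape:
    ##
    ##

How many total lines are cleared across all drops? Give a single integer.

Drop 1: S rot1 at col 0 lands with bottom-row=0; cleared 0 line(s) (total 0); column heights now [3 2 0 0], max=3
Drop 2: L rot0 at col 1 lands with bottom-row=2; cleared 1 line(s) (total 1); column heights now [2 2 0 3], max=3
Drop 3: J rot2 at col 1 lands with bottom-row=3; cleared 0 line(s) (total 1); column heights now [2 5 5 5], max=5
Drop 4: J rot2 at col 0 lands with bottom-row=5; cleared 0 line(s) (total 1); column heights now [7 7 7 5], max=7
Drop 5: L rot2 at col 1 lands with bottom-row=7; cleared 0 line(s) (total 1); column heights now [7 9 9 9], max=9
Drop 6: O rot0 at col 1 lands with bottom-row=9; cleared 0 line(s) (total 1); column heights now [7 11 11 9], max=11

Answer: 1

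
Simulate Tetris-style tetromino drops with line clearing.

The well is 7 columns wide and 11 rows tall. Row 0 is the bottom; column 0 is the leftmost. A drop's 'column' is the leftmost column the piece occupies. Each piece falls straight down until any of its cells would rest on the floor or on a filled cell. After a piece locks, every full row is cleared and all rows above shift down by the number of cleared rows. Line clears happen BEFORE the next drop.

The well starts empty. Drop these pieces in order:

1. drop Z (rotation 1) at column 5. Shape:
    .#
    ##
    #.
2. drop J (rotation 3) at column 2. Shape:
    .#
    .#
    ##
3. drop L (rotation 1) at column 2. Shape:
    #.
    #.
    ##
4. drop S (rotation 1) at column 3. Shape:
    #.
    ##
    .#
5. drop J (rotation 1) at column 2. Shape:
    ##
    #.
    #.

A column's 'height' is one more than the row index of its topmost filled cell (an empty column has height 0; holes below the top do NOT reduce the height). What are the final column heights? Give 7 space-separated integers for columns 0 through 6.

Answer: 0 0 9 9 5 2 3

Derivation:
Drop 1: Z rot1 at col 5 lands with bottom-row=0; cleared 0 line(s) (total 0); column heights now [0 0 0 0 0 2 3], max=3
Drop 2: J rot3 at col 2 lands with bottom-row=0; cleared 0 line(s) (total 0); column heights now [0 0 1 3 0 2 3], max=3
Drop 3: L rot1 at col 2 lands with bottom-row=3; cleared 0 line(s) (total 0); column heights now [0 0 6 4 0 2 3], max=6
Drop 4: S rot1 at col 3 lands with bottom-row=3; cleared 0 line(s) (total 0); column heights now [0 0 6 6 5 2 3], max=6
Drop 5: J rot1 at col 2 lands with bottom-row=6; cleared 0 line(s) (total 0); column heights now [0 0 9 9 5 2 3], max=9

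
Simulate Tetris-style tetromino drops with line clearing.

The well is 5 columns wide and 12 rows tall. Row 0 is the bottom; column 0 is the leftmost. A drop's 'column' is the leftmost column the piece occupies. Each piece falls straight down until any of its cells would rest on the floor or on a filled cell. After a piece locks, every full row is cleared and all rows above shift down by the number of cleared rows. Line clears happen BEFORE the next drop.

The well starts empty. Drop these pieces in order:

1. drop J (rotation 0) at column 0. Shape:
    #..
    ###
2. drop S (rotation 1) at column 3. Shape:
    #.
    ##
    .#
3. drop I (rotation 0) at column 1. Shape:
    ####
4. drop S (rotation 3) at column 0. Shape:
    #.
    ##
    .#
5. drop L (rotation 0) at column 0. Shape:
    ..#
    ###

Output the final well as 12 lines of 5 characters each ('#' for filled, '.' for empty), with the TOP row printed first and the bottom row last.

Drop 1: J rot0 at col 0 lands with bottom-row=0; cleared 0 line(s) (total 0); column heights now [2 1 1 0 0], max=2
Drop 2: S rot1 at col 3 lands with bottom-row=0; cleared 0 line(s) (total 0); column heights now [2 1 1 3 2], max=3
Drop 3: I rot0 at col 1 lands with bottom-row=3; cleared 0 line(s) (total 0); column heights now [2 4 4 4 4], max=4
Drop 4: S rot3 at col 0 lands with bottom-row=4; cleared 0 line(s) (total 0); column heights now [7 6 4 4 4], max=7
Drop 5: L rot0 at col 0 lands with bottom-row=7; cleared 0 line(s) (total 0); column heights now [8 8 9 4 4], max=9

Answer: .....
.....
.....
..#..
###..
#....
##...
.#...
.####
...#.
#..##
###.#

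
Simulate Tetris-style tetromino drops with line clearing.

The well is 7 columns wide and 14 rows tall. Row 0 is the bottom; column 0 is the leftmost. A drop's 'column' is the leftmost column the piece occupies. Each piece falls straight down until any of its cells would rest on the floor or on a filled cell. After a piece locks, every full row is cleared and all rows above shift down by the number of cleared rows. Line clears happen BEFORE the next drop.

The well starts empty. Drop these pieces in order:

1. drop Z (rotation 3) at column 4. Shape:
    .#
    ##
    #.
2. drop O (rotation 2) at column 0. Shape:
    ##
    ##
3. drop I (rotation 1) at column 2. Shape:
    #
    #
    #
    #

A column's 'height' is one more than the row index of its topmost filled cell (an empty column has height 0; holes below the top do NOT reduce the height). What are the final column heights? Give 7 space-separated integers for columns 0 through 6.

Answer: 2 2 4 0 2 3 0

Derivation:
Drop 1: Z rot3 at col 4 lands with bottom-row=0; cleared 0 line(s) (total 0); column heights now [0 0 0 0 2 3 0], max=3
Drop 2: O rot2 at col 0 lands with bottom-row=0; cleared 0 line(s) (total 0); column heights now [2 2 0 0 2 3 0], max=3
Drop 3: I rot1 at col 2 lands with bottom-row=0; cleared 0 line(s) (total 0); column heights now [2 2 4 0 2 3 0], max=4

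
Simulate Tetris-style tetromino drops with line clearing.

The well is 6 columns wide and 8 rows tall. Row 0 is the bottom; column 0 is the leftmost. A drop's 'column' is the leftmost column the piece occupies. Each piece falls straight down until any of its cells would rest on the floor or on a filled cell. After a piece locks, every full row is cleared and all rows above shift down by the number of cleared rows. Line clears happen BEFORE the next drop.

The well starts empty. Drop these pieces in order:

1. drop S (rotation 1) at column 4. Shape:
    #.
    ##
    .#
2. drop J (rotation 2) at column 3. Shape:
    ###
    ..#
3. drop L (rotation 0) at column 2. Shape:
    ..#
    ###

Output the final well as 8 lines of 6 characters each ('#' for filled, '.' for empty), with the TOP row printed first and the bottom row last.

Drop 1: S rot1 at col 4 lands with bottom-row=0; cleared 0 line(s) (total 0); column heights now [0 0 0 0 3 2], max=3
Drop 2: J rot2 at col 3 lands with bottom-row=2; cleared 0 line(s) (total 0); column heights now [0 0 0 4 4 4], max=4
Drop 3: L rot0 at col 2 lands with bottom-row=4; cleared 0 line(s) (total 0); column heights now [0 0 5 5 6 4], max=6

Answer: ......
......
....#.
..###.
...###
....##
....##
.....#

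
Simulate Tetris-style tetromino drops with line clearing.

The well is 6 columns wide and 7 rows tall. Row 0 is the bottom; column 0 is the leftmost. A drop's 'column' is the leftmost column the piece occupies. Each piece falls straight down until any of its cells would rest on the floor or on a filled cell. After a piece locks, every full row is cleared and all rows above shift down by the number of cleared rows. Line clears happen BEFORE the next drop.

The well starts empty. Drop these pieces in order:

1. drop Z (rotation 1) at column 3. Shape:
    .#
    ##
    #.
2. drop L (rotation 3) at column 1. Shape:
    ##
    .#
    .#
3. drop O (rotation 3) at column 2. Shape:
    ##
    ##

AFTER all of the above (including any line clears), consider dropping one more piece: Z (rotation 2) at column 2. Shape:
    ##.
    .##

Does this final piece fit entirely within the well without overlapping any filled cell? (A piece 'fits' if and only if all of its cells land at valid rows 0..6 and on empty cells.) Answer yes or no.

Drop 1: Z rot1 at col 3 lands with bottom-row=0; cleared 0 line(s) (total 0); column heights now [0 0 0 2 3 0], max=3
Drop 2: L rot3 at col 1 lands with bottom-row=0; cleared 0 line(s) (total 0); column heights now [0 3 3 2 3 0], max=3
Drop 3: O rot3 at col 2 lands with bottom-row=3; cleared 0 line(s) (total 0); column heights now [0 3 5 5 3 0], max=5
Test piece Z rot2 at col 2 (width 3): heights before test = [0 3 5 5 3 0]; fits = True

Answer: yes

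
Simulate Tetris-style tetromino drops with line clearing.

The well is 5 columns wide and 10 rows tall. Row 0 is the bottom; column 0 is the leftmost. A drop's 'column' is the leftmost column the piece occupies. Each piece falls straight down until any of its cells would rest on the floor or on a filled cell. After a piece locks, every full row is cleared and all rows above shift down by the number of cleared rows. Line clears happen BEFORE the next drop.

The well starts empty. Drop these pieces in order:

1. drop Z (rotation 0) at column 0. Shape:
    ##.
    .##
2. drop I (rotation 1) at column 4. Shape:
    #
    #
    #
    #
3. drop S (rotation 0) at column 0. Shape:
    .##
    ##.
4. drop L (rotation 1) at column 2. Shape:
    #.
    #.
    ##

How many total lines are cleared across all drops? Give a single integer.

Drop 1: Z rot0 at col 0 lands with bottom-row=0; cleared 0 line(s) (total 0); column heights now [2 2 1 0 0], max=2
Drop 2: I rot1 at col 4 lands with bottom-row=0; cleared 0 line(s) (total 0); column heights now [2 2 1 0 4], max=4
Drop 3: S rot0 at col 0 lands with bottom-row=2; cleared 0 line(s) (total 0); column heights now [3 4 4 0 4], max=4
Drop 4: L rot1 at col 2 lands with bottom-row=4; cleared 0 line(s) (total 0); column heights now [3 4 7 5 4], max=7

Answer: 0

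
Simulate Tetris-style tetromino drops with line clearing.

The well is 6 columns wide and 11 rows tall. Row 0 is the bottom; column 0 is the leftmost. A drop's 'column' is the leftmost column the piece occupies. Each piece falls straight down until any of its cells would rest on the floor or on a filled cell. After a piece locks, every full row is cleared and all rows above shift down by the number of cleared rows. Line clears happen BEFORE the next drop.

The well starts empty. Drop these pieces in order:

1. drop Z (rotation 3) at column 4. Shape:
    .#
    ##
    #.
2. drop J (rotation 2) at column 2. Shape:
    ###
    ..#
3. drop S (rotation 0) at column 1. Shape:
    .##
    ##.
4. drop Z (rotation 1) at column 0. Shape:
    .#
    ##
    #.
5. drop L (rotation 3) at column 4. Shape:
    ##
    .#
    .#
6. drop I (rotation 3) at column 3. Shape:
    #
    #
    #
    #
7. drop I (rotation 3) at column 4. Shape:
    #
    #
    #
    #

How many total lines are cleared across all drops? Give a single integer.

Drop 1: Z rot3 at col 4 lands with bottom-row=0; cleared 0 line(s) (total 0); column heights now [0 0 0 0 2 3], max=3
Drop 2: J rot2 at col 2 lands with bottom-row=2; cleared 0 line(s) (total 0); column heights now [0 0 4 4 4 3], max=4
Drop 3: S rot0 at col 1 lands with bottom-row=4; cleared 0 line(s) (total 0); column heights now [0 5 6 6 4 3], max=6
Drop 4: Z rot1 at col 0 lands with bottom-row=4; cleared 0 line(s) (total 0); column heights now [6 7 6 6 4 3], max=7
Drop 5: L rot3 at col 4 lands with bottom-row=3; cleared 1 line(s) (total 1); column heights now [5 6 5 4 4 5], max=6
Drop 6: I rot3 at col 3 lands with bottom-row=4; cleared 0 line(s) (total 1); column heights now [5 6 5 8 4 5], max=8
Drop 7: I rot3 at col 4 lands with bottom-row=4; cleared 1 line(s) (total 2); column heights now [0 5 4 7 7 4], max=7

Answer: 2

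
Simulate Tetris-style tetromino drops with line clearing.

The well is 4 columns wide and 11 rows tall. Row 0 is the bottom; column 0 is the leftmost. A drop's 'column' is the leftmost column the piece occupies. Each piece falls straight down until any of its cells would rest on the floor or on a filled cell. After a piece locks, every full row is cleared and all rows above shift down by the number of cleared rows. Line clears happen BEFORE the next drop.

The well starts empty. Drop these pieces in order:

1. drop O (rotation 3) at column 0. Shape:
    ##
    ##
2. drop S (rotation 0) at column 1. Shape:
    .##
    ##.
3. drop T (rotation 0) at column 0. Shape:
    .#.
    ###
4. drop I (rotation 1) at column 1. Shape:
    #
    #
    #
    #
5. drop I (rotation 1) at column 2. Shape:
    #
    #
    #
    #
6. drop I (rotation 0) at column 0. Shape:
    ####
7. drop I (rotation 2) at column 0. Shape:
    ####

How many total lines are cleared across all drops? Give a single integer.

Drop 1: O rot3 at col 0 lands with bottom-row=0; cleared 0 line(s) (total 0); column heights now [2 2 0 0], max=2
Drop 2: S rot0 at col 1 lands with bottom-row=2; cleared 0 line(s) (total 0); column heights now [2 3 4 4], max=4
Drop 3: T rot0 at col 0 lands with bottom-row=4; cleared 0 line(s) (total 0); column heights now [5 6 5 4], max=6
Drop 4: I rot1 at col 1 lands with bottom-row=6; cleared 0 line(s) (total 0); column heights now [5 10 5 4], max=10
Drop 5: I rot1 at col 2 lands with bottom-row=5; cleared 0 line(s) (total 0); column heights now [5 10 9 4], max=10
Drop 6: I rot0 at col 0 lands with bottom-row=10; cleared 1 line(s) (total 1); column heights now [5 10 9 4], max=10
Drop 7: I rot2 at col 0 lands with bottom-row=10; cleared 1 line(s) (total 2); column heights now [5 10 9 4], max=10

Answer: 2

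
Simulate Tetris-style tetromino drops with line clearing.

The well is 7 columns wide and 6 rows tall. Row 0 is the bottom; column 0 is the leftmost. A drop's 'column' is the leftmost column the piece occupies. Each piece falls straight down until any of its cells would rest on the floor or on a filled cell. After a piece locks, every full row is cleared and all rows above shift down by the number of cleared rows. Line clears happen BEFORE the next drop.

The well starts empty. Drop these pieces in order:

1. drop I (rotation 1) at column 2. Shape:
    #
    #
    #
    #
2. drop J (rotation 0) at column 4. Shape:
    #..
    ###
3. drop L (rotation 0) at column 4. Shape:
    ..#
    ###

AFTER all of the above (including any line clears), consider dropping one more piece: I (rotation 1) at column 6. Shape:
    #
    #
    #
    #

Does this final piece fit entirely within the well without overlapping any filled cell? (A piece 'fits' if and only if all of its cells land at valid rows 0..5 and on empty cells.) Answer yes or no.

Answer: no

Derivation:
Drop 1: I rot1 at col 2 lands with bottom-row=0; cleared 0 line(s) (total 0); column heights now [0 0 4 0 0 0 0], max=4
Drop 2: J rot0 at col 4 lands with bottom-row=0; cleared 0 line(s) (total 0); column heights now [0 0 4 0 2 1 1], max=4
Drop 3: L rot0 at col 4 lands with bottom-row=2; cleared 0 line(s) (total 0); column heights now [0 0 4 0 3 3 4], max=4
Test piece I rot1 at col 6 (width 1): heights before test = [0 0 4 0 3 3 4]; fits = False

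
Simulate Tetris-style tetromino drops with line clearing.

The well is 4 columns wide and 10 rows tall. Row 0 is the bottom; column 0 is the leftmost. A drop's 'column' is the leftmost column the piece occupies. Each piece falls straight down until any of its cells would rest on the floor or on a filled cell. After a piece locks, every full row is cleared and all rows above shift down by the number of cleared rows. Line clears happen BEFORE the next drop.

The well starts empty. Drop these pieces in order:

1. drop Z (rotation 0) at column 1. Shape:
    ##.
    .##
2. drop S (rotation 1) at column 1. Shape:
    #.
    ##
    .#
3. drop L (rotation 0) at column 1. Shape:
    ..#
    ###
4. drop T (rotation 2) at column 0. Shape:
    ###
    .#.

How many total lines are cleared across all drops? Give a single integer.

Drop 1: Z rot0 at col 1 lands with bottom-row=0; cleared 0 line(s) (total 0); column heights now [0 2 2 1], max=2
Drop 2: S rot1 at col 1 lands with bottom-row=2; cleared 0 line(s) (total 0); column heights now [0 5 4 1], max=5
Drop 3: L rot0 at col 1 lands with bottom-row=5; cleared 0 line(s) (total 0); column heights now [0 6 6 7], max=7
Drop 4: T rot2 at col 0 lands with bottom-row=6; cleared 0 line(s) (total 0); column heights now [8 8 8 7], max=8

Answer: 0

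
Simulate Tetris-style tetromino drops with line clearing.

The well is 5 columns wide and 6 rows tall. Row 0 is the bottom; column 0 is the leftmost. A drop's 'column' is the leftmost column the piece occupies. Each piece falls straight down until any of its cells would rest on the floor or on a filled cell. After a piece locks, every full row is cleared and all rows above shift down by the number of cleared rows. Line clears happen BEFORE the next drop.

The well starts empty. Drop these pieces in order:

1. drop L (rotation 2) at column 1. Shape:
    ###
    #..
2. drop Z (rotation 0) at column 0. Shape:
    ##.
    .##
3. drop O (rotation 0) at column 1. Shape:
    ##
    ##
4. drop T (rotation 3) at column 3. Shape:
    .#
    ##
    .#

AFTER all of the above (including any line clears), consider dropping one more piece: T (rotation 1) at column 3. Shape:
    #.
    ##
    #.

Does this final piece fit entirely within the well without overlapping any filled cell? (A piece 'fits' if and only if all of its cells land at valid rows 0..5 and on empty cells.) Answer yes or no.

Answer: yes

Derivation:
Drop 1: L rot2 at col 1 lands with bottom-row=0; cleared 0 line(s) (total 0); column heights now [0 2 2 2 0], max=2
Drop 2: Z rot0 at col 0 lands with bottom-row=2; cleared 0 line(s) (total 0); column heights now [4 4 3 2 0], max=4
Drop 3: O rot0 at col 1 lands with bottom-row=4; cleared 0 line(s) (total 0); column heights now [4 6 6 2 0], max=6
Drop 4: T rot3 at col 3 lands with bottom-row=1; cleared 0 line(s) (total 0); column heights now [4 6 6 3 4], max=6
Test piece T rot1 at col 3 (width 2): heights before test = [4 6 6 3 4]; fits = True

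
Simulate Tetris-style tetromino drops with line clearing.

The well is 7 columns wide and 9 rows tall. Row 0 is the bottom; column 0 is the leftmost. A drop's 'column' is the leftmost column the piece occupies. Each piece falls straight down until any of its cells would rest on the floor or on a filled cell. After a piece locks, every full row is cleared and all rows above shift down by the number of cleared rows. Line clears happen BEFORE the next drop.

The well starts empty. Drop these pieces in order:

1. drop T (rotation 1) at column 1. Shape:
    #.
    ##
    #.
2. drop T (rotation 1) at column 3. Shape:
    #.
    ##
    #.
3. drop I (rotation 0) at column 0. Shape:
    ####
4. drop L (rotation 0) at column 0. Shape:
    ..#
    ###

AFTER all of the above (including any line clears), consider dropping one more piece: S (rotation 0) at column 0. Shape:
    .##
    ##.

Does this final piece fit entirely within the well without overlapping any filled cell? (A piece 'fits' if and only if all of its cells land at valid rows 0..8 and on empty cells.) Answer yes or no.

Drop 1: T rot1 at col 1 lands with bottom-row=0; cleared 0 line(s) (total 0); column heights now [0 3 2 0 0 0 0], max=3
Drop 2: T rot1 at col 3 lands with bottom-row=0; cleared 0 line(s) (total 0); column heights now [0 3 2 3 2 0 0], max=3
Drop 3: I rot0 at col 0 lands with bottom-row=3; cleared 0 line(s) (total 0); column heights now [4 4 4 4 2 0 0], max=4
Drop 4: L rot0 at col 0 lands with bottom-row=4; cleared 0 line(s) (total 0); column heights now [5 5 6 4 2 0 0], max=6
Test piece S rot0 at col 0 (width 3): heights before test = [5 5 6 4 2 0 0]; fits = True

Answer: yes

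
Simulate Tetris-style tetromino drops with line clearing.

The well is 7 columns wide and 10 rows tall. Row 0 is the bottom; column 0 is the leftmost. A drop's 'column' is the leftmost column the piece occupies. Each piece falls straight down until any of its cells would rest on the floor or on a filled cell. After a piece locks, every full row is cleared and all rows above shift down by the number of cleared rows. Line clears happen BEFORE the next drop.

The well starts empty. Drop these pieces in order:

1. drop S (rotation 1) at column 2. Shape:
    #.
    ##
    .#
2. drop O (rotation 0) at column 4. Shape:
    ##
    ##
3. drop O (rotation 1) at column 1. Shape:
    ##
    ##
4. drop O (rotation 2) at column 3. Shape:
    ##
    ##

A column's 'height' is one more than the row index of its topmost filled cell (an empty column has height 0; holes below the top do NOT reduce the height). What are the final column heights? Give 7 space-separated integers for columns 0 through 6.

Drop 1: S rot1 at col 2 lands with bottom-row=0; cleared 0 line(s) (total 0); column heights now [0 0 3 2 0 0 0], max=3
Drop 2: O rot0 at col 4 lands with bottom-row=0; cleared 0 line(s) (total 0); column heights now [0 0 3 2 2 2 0], max=3
Drop 3: O rot1 at col 1 lands with bottom-row=3; cleared 0 line(s) (total 0); column heights now [0 5 5 2 2 2 0], max=5
Drop 4: O rot2 at col 3 lands with bottom-row=2; cleared 0 line(s) (total 0); column heights now [0 5 5 4 4 2 0], max=5

Answer: 0 5 5 4 4 2 0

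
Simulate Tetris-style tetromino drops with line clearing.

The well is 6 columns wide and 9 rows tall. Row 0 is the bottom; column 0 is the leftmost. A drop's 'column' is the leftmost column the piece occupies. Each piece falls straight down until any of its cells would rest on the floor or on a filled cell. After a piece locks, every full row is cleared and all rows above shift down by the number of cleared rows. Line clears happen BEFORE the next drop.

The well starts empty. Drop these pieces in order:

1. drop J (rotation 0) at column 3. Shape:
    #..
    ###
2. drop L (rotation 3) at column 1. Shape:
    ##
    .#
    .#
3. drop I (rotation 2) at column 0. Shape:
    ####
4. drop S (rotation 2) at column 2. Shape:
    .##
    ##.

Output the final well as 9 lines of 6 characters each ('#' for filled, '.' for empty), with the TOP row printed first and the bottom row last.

Drop 1: J rot0 at col 3 lands with bottom-row=0; cleared 0 line(s) (total 0); column heights now [0 0 0 2 1 1], max=2
Drop 2: L rot3 at col 1 lands with bottom-row=0; cleared 0 line(s) (total 0); column heights now [0 3 3 2 1 1], max=3
Drop 3: I rot2 at col 0 lands with bottom-row=3; cleared 0 line(s) (total 0); column heights now [4 4 4 4 1 1], max=4
Drop 4: S rot2 at col 2 lands with bottom-row=4; cleared 0 line(s) (total 0); column heights now [4 4 5 6 6 1], max=6

Answer: ......
......
......
...##.
..##..
####..
.##...
..##..
..####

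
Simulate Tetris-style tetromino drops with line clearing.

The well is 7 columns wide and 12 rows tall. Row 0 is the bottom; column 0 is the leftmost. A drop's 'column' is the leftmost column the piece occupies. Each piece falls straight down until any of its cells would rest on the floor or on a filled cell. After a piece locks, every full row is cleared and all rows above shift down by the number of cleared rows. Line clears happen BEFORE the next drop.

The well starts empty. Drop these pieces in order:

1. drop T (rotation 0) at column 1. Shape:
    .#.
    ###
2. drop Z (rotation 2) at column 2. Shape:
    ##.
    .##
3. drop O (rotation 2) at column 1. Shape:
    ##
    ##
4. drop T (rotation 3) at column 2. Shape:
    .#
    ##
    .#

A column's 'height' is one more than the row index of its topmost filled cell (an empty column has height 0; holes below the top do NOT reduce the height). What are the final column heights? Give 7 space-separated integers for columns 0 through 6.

Answer: 0 5 6 7 2 0 0

Derivation:
Drop 1: T rot0 at col 1 lands with bottom-row=0; cleared 0 line(s) (total 0); column heights now [0 1 2 1 0 0 0], max=2
Drop 2: Z rot2 at col 2 lands with bottom-row=1; cleared 0 line(s) (total 0); column heights now [0 1 3 3 2 0 0], max=3
Drop 3: O rot2 at col 1 lands with bottom-row=3; cleared 0 line(s) (total 0); column heights now [0 5 5 3 2 0 0], max=5
Drop 4: T rot3 at col 2 lands with bottom-row=4; cleared 0 line(s) (total 0); column heights now [0 5 6 7 2 0 0], max=7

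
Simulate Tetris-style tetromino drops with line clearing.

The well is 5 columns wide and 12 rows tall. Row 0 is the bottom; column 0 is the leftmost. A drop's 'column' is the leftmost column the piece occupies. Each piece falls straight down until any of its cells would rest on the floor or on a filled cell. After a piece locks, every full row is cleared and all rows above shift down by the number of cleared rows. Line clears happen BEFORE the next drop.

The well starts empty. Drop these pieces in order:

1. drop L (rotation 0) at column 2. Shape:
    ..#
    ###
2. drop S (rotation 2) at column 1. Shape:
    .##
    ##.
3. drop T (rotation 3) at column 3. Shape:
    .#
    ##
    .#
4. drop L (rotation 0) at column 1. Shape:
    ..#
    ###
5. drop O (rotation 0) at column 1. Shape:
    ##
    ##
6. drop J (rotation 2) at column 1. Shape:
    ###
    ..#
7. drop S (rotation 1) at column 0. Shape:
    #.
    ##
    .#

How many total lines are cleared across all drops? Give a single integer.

Answer: 0

Derivation:
Drop 1: L rot0 at col 2 lands with bottom-row=0; cleared 0 line(s) (total 0); column heights now [0 0 1 1 2], max=2
Drop 2: S rot2 at col 1 lands with bottom-row=1; cleared 0 line(s) (total 0); column heights now [0 2 3 3 2], max=3
Drop 3: T rot3 at col 3 lands with bottom-row=2; cleared 0 line(s) (total 0); column heights now [0 2 3 4 5], max=5
Drop 4: L rot0 at col 1 lands with bottom-row=4; cleared 0 line(s) (total 0); column heights now [0 5 5 6 5], max=6
Drop 5: O rot0 at col 1 lands with bottom-row=5; cleared 0 line(s) (total 0); column heights now [0 7 7 6 5], max=7
Drop 6: J rot2 at col 1 lands with bottom-row=6; cleared 0 line(s) (total 0); column heights now [0 8 8 8 5], max=8
Drop 7: S rot1 at col 0 lands with bottom-row=8; cleared 0 line(s) (total 0); column heights now [11 10 8 8 5], max=11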